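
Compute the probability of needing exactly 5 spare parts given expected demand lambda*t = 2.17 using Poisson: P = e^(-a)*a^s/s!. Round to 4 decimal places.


a = 2.17, s = 5
e^(-a) = e^(-2.17) = 0.1142
a^s = 2.17^5 = 48.117
s! = 120
P = 0.1142 * 48.117 / 120
P = 0.0458

0.0458


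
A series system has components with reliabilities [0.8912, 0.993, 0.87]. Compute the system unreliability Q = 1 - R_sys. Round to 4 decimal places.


Components: [0.8912, 0.993, 0.87]
After component 1: product = 0.8912
After component 2: product = 0.885
After component 3: product = 0.7699
R_sys = 0.7699
Q = 1 - 0.7699 = 0.2301

0.2301


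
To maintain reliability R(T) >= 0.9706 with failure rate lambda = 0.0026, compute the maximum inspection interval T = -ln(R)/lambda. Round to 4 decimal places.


R_target = 0.9706
lambda = 0.0026
-ln(0.9706) = 0.0298
T = 0.0298 / 0.0026
T = 11.4772

11.4772


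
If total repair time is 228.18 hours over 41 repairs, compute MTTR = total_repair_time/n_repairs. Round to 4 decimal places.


total_repair_time = 228.18
n_repairs = 41
MTTR = 228.18 / 41
MTTR = 5.5654

5.5654


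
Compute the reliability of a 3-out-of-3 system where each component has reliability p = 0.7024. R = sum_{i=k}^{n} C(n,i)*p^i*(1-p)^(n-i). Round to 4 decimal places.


k = 3, n = 3, p = 0.7024
i=3: C(3,3)=1 * 0.7024^3 * 0.2976^0 = 0.3465
R = sum of terms = 0.3465

0.3465


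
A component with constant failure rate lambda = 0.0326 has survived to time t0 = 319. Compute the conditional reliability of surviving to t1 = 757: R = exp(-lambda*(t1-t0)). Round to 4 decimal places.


lambda = 0.0326
t0 = 319, t1 = 757
t1 - t0 = 438
lambda * (t1-t0) = 0.0326 * 438 = 14.2788
R = exp(-14.2788)
R = 0.0

0.0


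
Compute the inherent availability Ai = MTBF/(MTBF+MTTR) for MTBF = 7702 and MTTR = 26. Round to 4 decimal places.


MTBF = 7702
MTTR = 26
MTBF + MTTR = 7728
Ai = 7702 / 7728
Ai = 0.9966

0.9966


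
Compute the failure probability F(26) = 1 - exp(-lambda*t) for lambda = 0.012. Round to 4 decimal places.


lambda = 0.012, t = 26
lambda * t = 0.312
exp(-0.312) = 0.732
F(t) = 1 - 0.732
F(t) = 0.268

0.268


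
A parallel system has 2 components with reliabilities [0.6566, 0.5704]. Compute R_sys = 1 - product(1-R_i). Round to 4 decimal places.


Components: [0.6566, 0.5704]
(1 - 0.6566) = 0.3434, running product = 0.3434
(1 - 0.5704) = 0.4296, running product = 0.1475
Product of (1-R_i) = 0.1475
R_sys = 1 - 0.1475 = 0.8525

0.8525


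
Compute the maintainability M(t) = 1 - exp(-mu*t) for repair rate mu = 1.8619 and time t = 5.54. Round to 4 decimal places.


mu = 1.8619, t = 5.54
mu * t = 1.8619 * 5.54 = 10.3149
exp(-10.3149) = 0.0
M(t) = 1 - 0.0
M(t) = 1.0

1.0


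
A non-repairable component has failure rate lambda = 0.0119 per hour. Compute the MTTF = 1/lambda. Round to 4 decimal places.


lambda = 0.0119
MTTF = 1 / 0.0119
MTTF = 84.0336

84.0336


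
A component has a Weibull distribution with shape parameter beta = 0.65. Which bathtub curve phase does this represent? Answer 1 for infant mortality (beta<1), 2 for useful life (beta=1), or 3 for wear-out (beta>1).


beta = 0.65
Compare beta to 1:
beta < 1 => infant mortality (phase 1)
beta = 1 => useful life (phase 2)
beta > 1 => wear-out (phase 3)
Since beta = 0.65, this is infant mortality (decreasing failure rate)
Phase = 1

1


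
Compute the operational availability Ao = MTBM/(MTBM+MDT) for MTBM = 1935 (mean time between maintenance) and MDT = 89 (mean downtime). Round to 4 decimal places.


MTBM = 1935
MDT = 89
MTBM + MDT = 2024
Ao = 1935 / 2024
Ao = 0.956

0.956


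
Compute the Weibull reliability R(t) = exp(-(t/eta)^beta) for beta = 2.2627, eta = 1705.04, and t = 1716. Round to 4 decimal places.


beta = 2.2627, eta = 1705.04, t = 1716
t/eta = 1716 / 1705.04 = 1.0064
(t/eta)^beta = 1.0064^2.2627 = 1.0146
R(t) = exp(-1.0146)
R(t) = 0.3625

0.3625


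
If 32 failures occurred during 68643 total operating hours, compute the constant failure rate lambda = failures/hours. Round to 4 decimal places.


failures = 32
total_hours = 68643
lambda = 32 / 68643
lambda = 0.0005

0.0005


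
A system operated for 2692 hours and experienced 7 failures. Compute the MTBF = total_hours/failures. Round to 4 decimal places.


total_hours = 2692
failures = 7
MTBF = 2692 / 7
MTBF = 384.5714

384.5714


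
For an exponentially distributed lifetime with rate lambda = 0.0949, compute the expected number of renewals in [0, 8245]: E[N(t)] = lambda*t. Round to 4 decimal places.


lambda = 0.0949
t = 8245
E[N(t)] = lambda * t
E[N(t)] = 0.0949 * 8245
E[N(t)] = 782.4505

782.4505


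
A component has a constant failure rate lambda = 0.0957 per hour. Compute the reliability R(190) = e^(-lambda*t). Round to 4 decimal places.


lambda = 0.0957
t = 190
lambda * t = 18.183
R(t) = e^(-18.183)
R(t) = 0.0

0.0


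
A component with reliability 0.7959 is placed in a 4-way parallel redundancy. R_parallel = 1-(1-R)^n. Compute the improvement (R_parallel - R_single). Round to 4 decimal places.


R_single = 0.7959, n = 4
1 - R_single = 0.2041
(1 - R_single)^n = 0.2041^4 = 0.0017
R_parallel = 1 - 0.0017 = 0.9983
Improvement = 0.9983 - 0.7959
Improvement = 0.2024

0.2024


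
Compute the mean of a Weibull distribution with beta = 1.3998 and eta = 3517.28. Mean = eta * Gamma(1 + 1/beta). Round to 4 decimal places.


beta = 1.3998, eta = 3517.28
1/beta = 0.7144
1 + 1/beta = 1.7144
Gamma(1.7144) = 0.9114
Mean = 3517.28 * 0.9114
Mean = 3205.803

3205.803


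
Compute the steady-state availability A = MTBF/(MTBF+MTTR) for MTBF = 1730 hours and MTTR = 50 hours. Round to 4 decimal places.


MTBF = 1730
MTTR = 50
MTBF + MTTR = 1780
A = 1730 / 1780
A = 0.9719

0.9719


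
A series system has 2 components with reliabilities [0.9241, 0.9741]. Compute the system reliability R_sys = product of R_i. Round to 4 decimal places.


Components: [0.9241, 0.9741]
After component 1 (R=0.9241): product = 0.9241
After component 2 (R=0.9741): product = 0.9002
R_sys = 0.9002

0.9002


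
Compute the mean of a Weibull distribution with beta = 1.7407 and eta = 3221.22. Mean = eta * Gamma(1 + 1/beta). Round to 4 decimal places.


beta = 1.7407, eta = 3221.22
1/beta = 0.5745
1 + 1/beta = 1.5745
Gamma(1.5745) = 0.8909
Mean = 3221.22 * 0.8909
Mean = 2869.7742

2869.7742


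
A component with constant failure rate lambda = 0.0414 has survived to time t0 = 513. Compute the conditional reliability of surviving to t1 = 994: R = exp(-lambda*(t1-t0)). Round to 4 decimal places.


lambda = 0.0414
t0 = 513, t1 = 994
t1 - t0 = 481
lambda * (t1-t0) = 0.0414 * 481 = 19.9134
R = exp(-19.9134)
R = 0.0

0.0


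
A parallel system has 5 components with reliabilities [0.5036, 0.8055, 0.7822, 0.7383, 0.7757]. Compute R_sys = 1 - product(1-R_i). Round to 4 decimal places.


Components: [0.5036, 0.8055, 0.7822, 0.7383, 0.7757]
(1 - 0.5036) = 0.4964, running product = 0.4964
(1 - 0.8055) = 0.1945, running product = 0.0965
(1 - 0.7822) = 0.2178, running product = 0.021
(1 - 0.7383) = 0.2617, running product = 0.0055
(1 - 0.7757) = 0.2243, running product = 0.0012
Product of (1-R_i) = 0.0012
R_sys = 1 - 0.0012 = 0.9988

0.9988


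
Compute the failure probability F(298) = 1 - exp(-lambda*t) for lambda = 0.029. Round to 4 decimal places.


lambda = 0.029, t = 298
lambda * t = 8.642
exp(-8.642) = 0.0002
F(t) = 1 - 0.0002
F(t) = 0.9998

0.9998


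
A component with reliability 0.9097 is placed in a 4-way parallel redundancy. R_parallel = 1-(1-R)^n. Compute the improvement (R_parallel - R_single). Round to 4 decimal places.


R_single = 0.9097, n = 4
1 - R_single = 0.0903
(1 - R_single)^n = 0.0903^4 = 0.0001
R_parallel = 1 - 0.0001 = 0.9999
Improvement = 0.9999 - 0.9097
Improvement = 0.0902

0.0902


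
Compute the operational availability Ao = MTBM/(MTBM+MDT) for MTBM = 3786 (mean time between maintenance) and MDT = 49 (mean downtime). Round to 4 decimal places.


MTBM = 3786
MDT = 49
MTBM + MDT = 3835
Ao = 3786 / 3835
Ao = 0.9872

0.9872


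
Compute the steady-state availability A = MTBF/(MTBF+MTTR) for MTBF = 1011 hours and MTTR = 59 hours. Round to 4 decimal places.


MTBF = 1011
MTTR = 59
MTBF + MTTR = 1070
A = 1011 / 1070
A = 0.9449

0.9449


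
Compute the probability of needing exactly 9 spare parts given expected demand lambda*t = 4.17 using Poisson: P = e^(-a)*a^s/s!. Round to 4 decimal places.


a = 4.17, s = 9
e^(-a) = e^(-4.17) = 0.0155
a^s = 4.17^9 = 381262.8542
s! = 362880
P = 0.0155 * 381262.8542 / 362880
P = 0.0162

0.0162


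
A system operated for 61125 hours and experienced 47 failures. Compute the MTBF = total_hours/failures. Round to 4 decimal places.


total_hours = 61125
failures = 47
MTBF = 61125 / 47
MTBF = 1300.5319

1300.5319


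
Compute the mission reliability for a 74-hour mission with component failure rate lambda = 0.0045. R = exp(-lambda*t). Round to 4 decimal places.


lambda = 0.0045
mission_time = 74
lambda * t = 0.0045 * 74 = 0.333
R = exp(-0.333)
R = 0.7168

0.7168


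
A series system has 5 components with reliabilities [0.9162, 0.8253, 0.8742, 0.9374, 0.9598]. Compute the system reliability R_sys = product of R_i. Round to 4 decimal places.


Components: [0.9162, 0.8253, 0.8742, 0.9374, 0.9598]
After component 1 (R=0.9162): product = 0.9162
After component 2 (R=0.8253): product = 0.7561
After component 3 (R=0.8742): product = 0.661
After component 4 (R=0.9374): product = 0.6196
After component 5 (R=0.9598): product = 0.5947
R_sys = 0.5947

0.5947


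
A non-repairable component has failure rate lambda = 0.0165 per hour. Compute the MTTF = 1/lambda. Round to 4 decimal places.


lambda = 0.0165
MTTF = 1 / 0.0165
MTTF = 60.6061

60.6061


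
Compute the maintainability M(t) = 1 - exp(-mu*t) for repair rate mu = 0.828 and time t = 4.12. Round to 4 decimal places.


mu = 0.828, t = 4.12
mu * t = 0.828 * 4.12 = 3.4114
exp(-3.4114) = 0.033
M(t) = 1 - 0.033
M(t) = 0.967

0.967


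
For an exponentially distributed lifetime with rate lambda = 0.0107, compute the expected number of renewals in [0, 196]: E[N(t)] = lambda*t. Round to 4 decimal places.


lambda = 0.0107
t = 196
E[N(t)] = lambda * t
E[N(t)] = 0.0107 * 196
E[N(t)] = 2.0972

2.0972


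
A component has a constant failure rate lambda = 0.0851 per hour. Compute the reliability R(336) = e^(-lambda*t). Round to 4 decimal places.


lambda = 0.0851
t = 336
lambda * t = 28.5936
R(t) = e^(-28.5936)
R(t) = 0.0

0.0


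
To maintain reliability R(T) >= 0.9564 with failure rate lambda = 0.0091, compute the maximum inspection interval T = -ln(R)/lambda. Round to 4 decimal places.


R_target = 0.9564
lambda = 0.0091
-ln(0.9564) = 0.0446
T = 0.0446 / 0.0091
T = 4.8988

4.8988


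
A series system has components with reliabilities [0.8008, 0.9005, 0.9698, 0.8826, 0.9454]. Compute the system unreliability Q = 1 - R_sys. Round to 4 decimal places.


Components: [0.8008, 0.9005, 0.9698, 0.8826, 0.9454]
After component 1: product = 0.8008
After component 2: product = 0.7211
After component 3: product = 0.6993
After component 4: product = 0.6172
After component 5: product = 0.5835
R_sys = 0.5835
Q = 1 - 0.5835 = 0.4165

0.4165


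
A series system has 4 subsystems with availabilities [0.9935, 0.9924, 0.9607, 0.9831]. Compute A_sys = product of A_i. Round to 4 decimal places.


Subsystems: [0.9935, 0.9924, 0.9607, 0.9831]
After subsystem 1 (A=0.9935): product = 0.9935
After subsystem 2 (A=0.9924): product = 0.9859
After subsystem 3 (A=0.9607): product = 0.9472
After subsystem 4 (A=0.9831): product = 0.9312
A_sys = 0.9312

0.9312


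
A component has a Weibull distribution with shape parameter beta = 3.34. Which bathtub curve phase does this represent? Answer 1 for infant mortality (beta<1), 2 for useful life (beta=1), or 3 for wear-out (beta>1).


beta = 3.34
Compare beta to 1:
beta < 1 => infant mortality (phase 1)
beta = 1 => useful life (phase 2)
beta > 1 => wear-out (phase 3)
Since beta = 3.34, this is wear-out (increasing failure rate)
Phase = 3

3


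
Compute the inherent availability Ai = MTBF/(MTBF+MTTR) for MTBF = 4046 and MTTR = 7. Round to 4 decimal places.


MTBF = 4046
MTTR = 7
MTBF + MTTR = 4053
Ai = 4046 / 4053
Ai = 0.9983

0.9983


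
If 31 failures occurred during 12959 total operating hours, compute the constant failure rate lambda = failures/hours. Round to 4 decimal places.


failures = 31
total_hours = 12959
lambda = 31 / 12959
lambda = 0.0024

0.0024


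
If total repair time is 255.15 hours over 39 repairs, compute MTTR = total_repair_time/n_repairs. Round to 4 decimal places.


total_repair_time = 255.15
n_repairs = 39
MTTR = 255.15 / 39
MTTR = 6.5423

6.5423


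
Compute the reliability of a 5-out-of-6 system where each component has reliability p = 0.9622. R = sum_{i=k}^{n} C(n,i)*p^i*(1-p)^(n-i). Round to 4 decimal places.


k = 5, n = 6, p = 0.9622
i=5: C(6,5)=6 * 0.9622^5 * 0.0378^1 = 0.1871
i=6: C(6,6)=1 * 0.9622^6 * 0.0378^0 = 0.7936
R = sum of terms = 0.9806

0.9806


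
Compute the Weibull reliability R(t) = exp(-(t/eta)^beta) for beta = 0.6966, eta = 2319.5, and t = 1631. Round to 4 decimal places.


beta = 0.6966, eta = 2319.5, t = 1631
t/eta = 1631 / 2319.5 = 0.7032
(t/eta)^beta = 0.7032^0.6966 = 0.7825
R(t) = exp(-0.7825)
R(t) = 0.4573

0.4573


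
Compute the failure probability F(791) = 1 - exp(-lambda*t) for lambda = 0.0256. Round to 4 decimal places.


lambda = 0.0256, t = 791
lambda * t = 20.2496
exp(-20.2496) = 0.0
F(t) = 1 - 0.0
F(t) = 1.0

1.0


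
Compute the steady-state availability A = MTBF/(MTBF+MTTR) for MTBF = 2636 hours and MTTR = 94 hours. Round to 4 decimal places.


MTBF = 2636
MTTR = 94
MTBF + MTTR = 2730
A = 2636 / 2730
A = 0.9656

0.9656


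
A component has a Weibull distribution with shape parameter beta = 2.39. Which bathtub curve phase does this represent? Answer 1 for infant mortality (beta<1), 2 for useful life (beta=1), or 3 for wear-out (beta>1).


beta = 2.39
Compare beta to 1:
beta < 1 => infant mortality (phase 1)
beta = 1 => useful life (phase 2)
beta > 1 => wear-out (phase 3)
Since beta = 2.39, this is wear-out (increasing failure rate)
Phase = 3

3


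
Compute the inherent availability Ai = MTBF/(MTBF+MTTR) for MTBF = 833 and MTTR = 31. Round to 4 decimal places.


MTBF = 833
MTTR = 31
MTBF + MTTR = 864
Ai = 833 / 864
Ai = 0.9641

0.9641


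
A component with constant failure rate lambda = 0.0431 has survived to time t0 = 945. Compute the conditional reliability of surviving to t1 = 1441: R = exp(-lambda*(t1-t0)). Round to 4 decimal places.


lambda = 0.0431
t0 = 945, t1 = 1441
t1 - t0 = 496
lambda * (t1-t0) = 0.0431 * 496 = 21.3776
R = exp(-21.3776)
R = 0.0

0.0


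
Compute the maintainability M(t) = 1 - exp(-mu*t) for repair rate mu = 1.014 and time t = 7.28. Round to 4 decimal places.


mu = 1.014, t = 7.28
mu * t = 1.014 * 7.28 = 7.3819
exp(-7.3819) = 0.0006
M(t) = 1 - 0.0006
M(t) = 0.9994

0.9994


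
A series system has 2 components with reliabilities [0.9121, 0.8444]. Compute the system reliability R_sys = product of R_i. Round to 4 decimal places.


Components: [0.9121, 0.8444]
After component 1 (R=0.9121): product = 0.9121
After component 2 (R=0.8444): product = 0.7702
R_sys = 0.7702

0.7702


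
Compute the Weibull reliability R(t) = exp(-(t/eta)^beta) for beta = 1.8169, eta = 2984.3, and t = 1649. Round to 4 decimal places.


beta = 1.8169, eta = 2984.3, t = 1649
t/eta = 1649 / 2984.3 = 0.5526
(t/eta)^beta = 0.5526^1.8169 = 0.3404
R(t) = exp(-0.3404)
R(t) = 0.7115

0.7115


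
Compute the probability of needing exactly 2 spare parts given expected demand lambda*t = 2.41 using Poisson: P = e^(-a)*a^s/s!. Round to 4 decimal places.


a = 2.41, s = 2
e^(-a) = e^(-2.41) = 0.0898
a^s = 2.41^2 = 5.8081
s! = 2
P = 0.0898 * 5.8081 / 2
P = 0.2608

0.2608


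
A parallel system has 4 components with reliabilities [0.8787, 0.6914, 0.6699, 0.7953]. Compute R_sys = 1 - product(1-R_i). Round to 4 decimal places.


Components: [0.8787, 0.6914, 0.6699, 0.7953]
(1 - 0.8787) = 0.1213, running product = 0.1213
(1 - 0.6914) = 0.3086, running product = 0.0374
(1 - 0.6699) = 0.3301, running product = 0.0124
(1 - 0.7953) = 0.2047, running product = 0.0025
Product of (1-R_i) = 0.0025
R_sys = 1 - 0.0025 = 0.9975

0.9975


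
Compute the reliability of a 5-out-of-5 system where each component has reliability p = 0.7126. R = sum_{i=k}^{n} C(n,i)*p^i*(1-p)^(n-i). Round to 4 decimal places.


k = 5, n = 5, p = 0.7126
i=5: C(5,5)=1 * 0.7126^5 * 0.2874^0 = 0.1838
R = sum of terms = 0.1838

0.1838


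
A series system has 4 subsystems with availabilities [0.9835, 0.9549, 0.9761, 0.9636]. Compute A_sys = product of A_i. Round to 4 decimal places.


Subsystems: [0.9835, 0.9549, 0.9761, 0.9636]
After subsystem 1 (A=0.9835): product = 0.9835
After subsystem 2 (A=0.9549): product = 0.9391
After subsystem 3 (A=0.9761): product = 0.9167
After subsystem 4 (A=0.9636): product = 0.8833
A_sys = 0.8833

0.8833


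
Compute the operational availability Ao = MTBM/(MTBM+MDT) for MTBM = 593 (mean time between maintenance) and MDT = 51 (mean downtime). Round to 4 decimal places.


MTBM = 593
MDT = 51
MTBM + MDT = 644
Ao = 593 / 644
Ao = 0.9208

0.9208


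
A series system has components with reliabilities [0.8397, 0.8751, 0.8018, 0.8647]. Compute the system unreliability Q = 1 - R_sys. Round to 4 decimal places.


Components: [0.8397, 0.8751, 0.8018, 0.8647]
After component 1: product = 0.8397
After component 2: product = 0.7348
After component 3: product = 0.5892
After component 4: product = 0.5095
R_sys = 0.5095
Q = 1 - 0.5095 = 0.4905

0.4905


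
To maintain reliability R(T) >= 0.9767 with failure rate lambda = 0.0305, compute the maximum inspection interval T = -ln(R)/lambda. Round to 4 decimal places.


R_target = 0.9767
lambda = 0.0305
-ln(0.9767) = 0.0236
T = 0.0236 / 0.0305
T = 0.773

0.773


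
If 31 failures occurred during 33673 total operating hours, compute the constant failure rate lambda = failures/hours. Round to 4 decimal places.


failures = 31
total_hours = 33673
lambda = 31 / 33673
lambda = 0.0009

0.0009


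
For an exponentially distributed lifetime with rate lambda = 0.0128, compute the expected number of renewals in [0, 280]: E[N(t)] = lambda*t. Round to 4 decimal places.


lambda = 0.0128
t = 280
E[N(t)] = lambda * t
E[N(t)] = 0.0128 * 280
E[N(t)] = 3.584

3.584


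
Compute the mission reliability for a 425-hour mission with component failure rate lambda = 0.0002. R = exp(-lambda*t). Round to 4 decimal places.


lambda = 0.0002
mission_time = 425
lambda * t = 0.0002 * 425 = 0.085
R = exp(-0.085)
R = 0.9185

0.9185


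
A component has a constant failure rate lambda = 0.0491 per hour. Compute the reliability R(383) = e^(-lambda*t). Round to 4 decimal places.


lambda = 0.0491
t = 383
lambda * t = 18.8053
R(t) = e^(-18.8053)
R(t) = 0.0

0.0


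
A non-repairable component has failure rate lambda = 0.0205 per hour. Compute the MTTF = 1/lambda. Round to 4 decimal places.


lambda = 0.0205
MTTF = 1 / 0.0205
MTTF = 48.7805

48.7805


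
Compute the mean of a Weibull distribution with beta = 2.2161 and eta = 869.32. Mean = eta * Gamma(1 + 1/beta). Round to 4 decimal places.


beta = 2.2161, eta = 869.32
1/beta = 0.4512
1 + 1/beta = 1.4512
Gamma(1.4512) = 0.8856
Mean = 869.32 * 0.8856
Mean = 769.9129

769.9129


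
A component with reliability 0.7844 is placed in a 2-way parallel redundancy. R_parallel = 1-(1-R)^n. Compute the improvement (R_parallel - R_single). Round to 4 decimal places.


R_single = 0.7844, n = 2
1 - R_single = 0.2156
(1 - R_single)^n = 0.2156^2 = 0.0465
R_parallel = 1 - 0.0465 = 0.9535
Improvement = 0.9535 - 0.7844
Improvement = 0.1691

0.1691


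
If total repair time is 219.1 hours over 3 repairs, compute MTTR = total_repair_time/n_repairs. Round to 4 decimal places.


total_repair_time = 219.1
n_repairs = 3
MTTR = 219.1 / 3
MTTR = 73.0333

73.0333


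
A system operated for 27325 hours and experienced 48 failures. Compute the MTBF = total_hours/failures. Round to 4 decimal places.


total_hours = 27325
failures = 48
MTBF = 27325 / 48
MTBF = 569.2708

569.2708


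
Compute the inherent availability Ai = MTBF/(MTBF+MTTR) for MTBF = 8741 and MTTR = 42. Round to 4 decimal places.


MTBF = 8741
MTTR = 42
MTBF + MTTR = 8783
Ai = 8741 / 8783
Ai = 0.9952

0.9952


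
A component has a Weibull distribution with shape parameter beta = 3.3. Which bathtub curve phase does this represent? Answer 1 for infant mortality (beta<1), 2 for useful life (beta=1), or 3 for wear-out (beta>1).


beta = 3.3
Compare beta to 1:
beta < 1 => infant mortality (phase 1)
beta = 1 => useful life (phase 2)
beta > 1 => wear-out (phase 3)
Since beta = 3.3, this is wear-out (increasing failure rate)
Phase = 3

3


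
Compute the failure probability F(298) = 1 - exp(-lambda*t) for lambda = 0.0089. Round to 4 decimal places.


lambda = 0.0089, t = 298
lambda * t = 2.6522
exp(-2.6522) = 0.0705
F(t) = 1 - 0.0705
F(t) = 0.9295

0.9295


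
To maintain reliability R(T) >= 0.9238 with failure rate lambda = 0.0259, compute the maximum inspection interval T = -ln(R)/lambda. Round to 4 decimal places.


R_target = 0.9238
lambda = 0.0259
-ln(0.9238) = 0.0793
T = 0.0793 / 0.0259
T = 3.0602

3.0602


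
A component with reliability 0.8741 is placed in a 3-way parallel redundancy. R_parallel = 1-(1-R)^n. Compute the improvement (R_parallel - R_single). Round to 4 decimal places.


R_single = 0.8741, n = 3
1 - R_single = 0.1259
(1 - R_single)^n = 0.1259^3 = 0.002
R_parallel = 1 - 0.002 = 0.998
Improvement = 0.998 - 0.8741
Improvement = 0.1239

0.1239


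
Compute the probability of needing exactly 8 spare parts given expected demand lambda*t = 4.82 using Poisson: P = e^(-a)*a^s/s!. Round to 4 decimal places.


a = 4.82, s = 8
e^(-a) = e^(-4.82) = 0.0081
a^s = 4.82^8 = 291324.0279
s! = 40320
P = 0.0081 * 291324.0279 / 40320
P = 0.0583

0.0583


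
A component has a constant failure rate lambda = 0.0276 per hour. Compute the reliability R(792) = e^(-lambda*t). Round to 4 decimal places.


lambda = 0.0276
t = 792
lambda * t = 21.8592
R(t) = e^(-21.8592)
R(t) = 0.0

0.0


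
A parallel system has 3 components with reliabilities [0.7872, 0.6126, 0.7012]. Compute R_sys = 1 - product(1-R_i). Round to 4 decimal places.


Components: [0.7872, 0.6126, 0.7012]
(1 - 0.7872) = 0.2128, running product = 0.2128
(1 - 0.6126) = 0.3874, running product = 0.0824
(1 - 0.7012) = 0.2988, running product = 0.0246
Product of (1-R_i) = 0.0246
R_sys = 1 - 0.0246 = 0.9754

0.9754


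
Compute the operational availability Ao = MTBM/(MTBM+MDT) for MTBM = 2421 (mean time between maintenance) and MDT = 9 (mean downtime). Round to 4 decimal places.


MTBM = 2421
MDT = 9
MTBM + MDT = 2430
Ao = 2421 / 2430
Ao = 0.9963

0.9963


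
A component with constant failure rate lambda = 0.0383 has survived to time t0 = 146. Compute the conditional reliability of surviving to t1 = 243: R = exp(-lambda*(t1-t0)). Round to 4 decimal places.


lambda = 0.0383
t0 = 146, t1 = 243
t1 - t0 = 97
lambda * (t1-t0) = 0.0383 * 97 = 3.7151
R = exp(-3.7151)
R = 0.0244

0.0244


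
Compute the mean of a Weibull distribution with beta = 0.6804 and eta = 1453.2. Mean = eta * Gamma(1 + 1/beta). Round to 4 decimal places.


beta = 0.6804, eta = 1453.2
1/beta = 1.4697
1 + 1/beta = 2.4697
Gamma(2.4697) = 1.3016
Mean = 1453.2 * 1.3016
Mean = 1891.5333

1891.5333


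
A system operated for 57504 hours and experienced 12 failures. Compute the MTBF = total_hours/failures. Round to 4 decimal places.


total_hours = 57504
failures = 12
MTBF = 57504 / 12
MTBF = 4792.0

4792.0


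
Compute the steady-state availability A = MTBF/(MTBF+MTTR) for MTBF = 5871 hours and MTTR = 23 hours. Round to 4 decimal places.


MTBF = 5871
MTTR = 23
MTBF + MTTR = 5894
A = 5871 / 5894
A = 0.9961

0.9961


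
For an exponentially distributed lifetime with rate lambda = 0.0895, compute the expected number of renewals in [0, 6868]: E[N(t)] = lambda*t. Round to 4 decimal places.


lambda = 0.0895
t = 6868
E[N(t)] = lambda * t
E[N(t)] = 0.0895 * 6868
E[N(t)] = 614.686

614.686


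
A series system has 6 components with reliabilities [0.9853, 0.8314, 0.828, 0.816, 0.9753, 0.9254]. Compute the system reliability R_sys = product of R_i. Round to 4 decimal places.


Components: [0.9853, 0.8314, 0.828, 0.816, 0.9753, 0.9254]
After component 1 (R=0.9853): product = 0.9853
After component 2 (R=0.8314): product = 0.8192
After component 3 (R=0.828): product = 0.6783
After component 4 (R=0.816): product = 0.5535
After component 5 (R=0.9753): product = 0.5398
After component 6 (R=0.9254): product = 0.4995
R_sys = 0.4995

0.4995


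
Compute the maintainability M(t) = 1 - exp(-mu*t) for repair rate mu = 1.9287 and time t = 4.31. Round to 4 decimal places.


mu = 1.9287, t = 4.31
mu * t = 1.9287 * 4.31 = 8.3127
exp(-8.3127) = 0.0002
M(t) = 1 - 0.0002
M(t) = 0.9998

0.9998


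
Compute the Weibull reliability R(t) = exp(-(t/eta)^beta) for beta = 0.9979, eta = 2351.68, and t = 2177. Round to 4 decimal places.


beta = 0.9979, eta = 2351.68, t = 2177
t/eta = 2177 / 2351.68 = 0.9257
(t/eta)^beta = 0.9257^0.9979 = 0.9259
R(t) = exp(-0.9259)
R(t) = 0.3962

0.3962


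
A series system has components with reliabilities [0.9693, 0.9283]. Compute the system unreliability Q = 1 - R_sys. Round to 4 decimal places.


Components: [0.9693, 0.9283]
After component 1: product = 0.9693
After component 2: product = 0.8998
R_sys = 0.8998
Q = 1 - 0.8998 = 0.1002

0.1002


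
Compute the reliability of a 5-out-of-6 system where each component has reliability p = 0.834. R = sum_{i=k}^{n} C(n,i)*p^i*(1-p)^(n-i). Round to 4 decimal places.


k = 5, n = 6, p = 0.834
i=5: C(6,5)=6 * 0.834^5 * 0.166^1 = 0.4019
i=6: C(6,6)=1 * 0.834^6 * 0.166^0 = 0.3365
R = sum of terms = 0.7384

0.7384


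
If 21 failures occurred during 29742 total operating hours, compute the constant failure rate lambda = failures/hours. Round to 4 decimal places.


failures = 21
total_hours = 29742
lambda = 21 / 29742
lambda = 0.0007

0.0007


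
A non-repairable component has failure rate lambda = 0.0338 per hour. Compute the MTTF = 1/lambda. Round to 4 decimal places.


lambda = 0.0338
MTTF = 1 / 0.0338
MTTF = 29.5858

29.5858


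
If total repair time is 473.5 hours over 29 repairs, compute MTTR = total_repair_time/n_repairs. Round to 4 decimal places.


total_repair_time = 473.5
n_repairs = 29
MTTR = 473.5 / 29
MTTR = 16.3276

16.3276


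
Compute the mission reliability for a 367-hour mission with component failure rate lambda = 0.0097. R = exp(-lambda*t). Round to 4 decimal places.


lambda = 0.0097
mission_time = 367
lambda * t = 0.0097 * 367 = 3.5599
R = exp(-3.5599)
R = 0.0284

0.0284


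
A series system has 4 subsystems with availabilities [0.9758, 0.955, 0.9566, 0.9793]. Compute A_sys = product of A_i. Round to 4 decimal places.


Subsystems: [0.9758, 0.955, 0.9566, 0.9793]
After subsystem 1 (A=0.9758): product = 0.9758
After subsystem 2 (A=0.955): product = 0.9319
After subsystem 3 (A=0.9566): product = 0.8914
After subsystem 4 (A=0.9793): product = 0.873
A_sys = 0.873

0.873


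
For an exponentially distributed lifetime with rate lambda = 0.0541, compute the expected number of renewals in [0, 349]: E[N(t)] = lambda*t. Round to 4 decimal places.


lambda = 0.0541
t = 349
E[N(t)] = lambda * t
E[N(t)] = 0.0541 * 349
E[N(t)] = 18.8809

18.8809


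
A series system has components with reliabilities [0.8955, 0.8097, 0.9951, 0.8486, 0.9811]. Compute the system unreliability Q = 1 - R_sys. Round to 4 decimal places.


Components: [0.8955, 0.8097, 0.9951, 0.8486, 0.9811]
After component 1: product = 0.8955
After component 2: product = 0.7251
After component 3: product = 0.7215
After component 4: product = 0.6123
After component 5: product = 0.6007
R_sys = 0.6007
Q = 1 - 0.6007 = 0.3993

0.3993


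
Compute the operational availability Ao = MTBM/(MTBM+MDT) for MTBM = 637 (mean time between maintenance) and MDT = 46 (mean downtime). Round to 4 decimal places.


MTBM = 637
MDT = 46
MTBM + MDT = 683
Ao = 637 / 683
Ao = 0.9327

0.9327


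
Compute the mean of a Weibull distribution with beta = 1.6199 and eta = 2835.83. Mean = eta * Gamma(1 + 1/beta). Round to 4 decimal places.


beta = 1.6199, eta = 2835.83
1/beta = 0.6173
1 + 1/beta = 1.6173
Gamma(1.6173) = 0.8956
Mean = 2835.83 * 0.8956
Mean = 2539.7216

2539.7216


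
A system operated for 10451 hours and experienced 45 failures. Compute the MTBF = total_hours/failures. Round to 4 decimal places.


total_hours = 10451
failures = 45
MTBF = 10451 / 45
MTBF = 232.2444

232.2444


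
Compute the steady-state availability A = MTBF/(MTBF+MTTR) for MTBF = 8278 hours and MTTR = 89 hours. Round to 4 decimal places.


MTBF = 8278
MTTR = 89
MTBF + MTTR = 8367
A = 8278 / 8367
A = 0.9894

0.9894


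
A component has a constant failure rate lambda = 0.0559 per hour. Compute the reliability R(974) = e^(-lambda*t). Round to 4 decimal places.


lambda = 0.0559
t = 974
lambda * t = 54.4466
R(t) = e^(-54.4466)
R(t) = 0.0

0.0


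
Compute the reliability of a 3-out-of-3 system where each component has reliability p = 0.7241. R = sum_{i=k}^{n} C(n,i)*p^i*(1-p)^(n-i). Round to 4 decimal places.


k = 3, n = 3, p = 0.7241
i=3: C(3,3)=1 * 0.7241^3 * 0.2759^0 = 0.3797
R = sum of terms = 0.3797

0.3797


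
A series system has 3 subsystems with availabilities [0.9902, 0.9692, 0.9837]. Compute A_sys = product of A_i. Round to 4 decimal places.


Subsystems: [0.9902, 0.9692, 0.9837]
After subsystem 1 (A=0.9902): product = 0.9902
After subsystem 2 (A=0.9692): product = 0.9597
After subsystem 3 (A=0.9837): product = 0.9441
A_sys = 0.9441

0.9441


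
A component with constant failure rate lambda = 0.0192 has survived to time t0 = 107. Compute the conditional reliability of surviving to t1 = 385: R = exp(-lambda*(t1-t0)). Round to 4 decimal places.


lambda = 0.0192
t0 = 107, t1 = 385
t1 - t0 = 278
lambda * (t1-t0) = 0.0192 * 278 = 5.3376
R = exp(-5.3376)
R = 0.0048

0.0048


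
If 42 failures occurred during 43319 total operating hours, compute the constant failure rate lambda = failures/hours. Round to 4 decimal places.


failures = 42
total_hours = 43319
lambda = 42 / 43319
lambda = 0.001

0.001


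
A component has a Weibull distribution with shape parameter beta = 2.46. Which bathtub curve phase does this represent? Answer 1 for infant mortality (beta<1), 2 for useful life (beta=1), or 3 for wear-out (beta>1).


beta = 2.46
Compare beta to 1:
beta < 1 => infant mortality (phase 1)
beta = 1 => useful life (phase 2)
beta > 1 => wear-out (phase 3)
Since beta = 2.46, this is wear-out (increasing failure rate)
Phase = 3

3


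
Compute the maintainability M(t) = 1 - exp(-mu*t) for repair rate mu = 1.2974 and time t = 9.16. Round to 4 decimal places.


mu = 1.2974, t = 9.16
mu * t = 1.2974 * 9.16 = 11.8842
exp(-11.8842) = 0.0
M(t) = 1 - 0.0
M(t) = 1.0

1.0


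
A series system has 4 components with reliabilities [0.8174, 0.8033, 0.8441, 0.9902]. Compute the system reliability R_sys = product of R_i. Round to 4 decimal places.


Components: [0.8174, 0.8033, 0.8441, 0.9902]
After component 1 (R=0.8174): product = 0.8174
After component 2 (R=0.8033): product = 0.6566
After component 3 (R=0.8441): product = 0.5543
After component 4 (R=0.9902): product = 0.5488
R_sys = 0.5488

0.5488


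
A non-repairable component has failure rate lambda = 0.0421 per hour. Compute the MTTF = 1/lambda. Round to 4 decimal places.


lambda = 0.0421
MTTF = 1 / 0.0421
MTTF = 23.753

23.753


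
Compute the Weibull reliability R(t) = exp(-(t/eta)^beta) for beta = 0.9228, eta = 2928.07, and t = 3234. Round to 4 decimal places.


beta = 0.9228, eta = 2928.07, t = 3234
t/eta = 3234 / 2928.07 = 1.1045
(t/eta)^beta = 1.1045^0.9228 = 1.096
R(t) = exp(-1.096)
R(t) = 0.3342

0.3342


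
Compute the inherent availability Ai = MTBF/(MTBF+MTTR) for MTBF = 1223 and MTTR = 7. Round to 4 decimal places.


MTBF = 1223
MTTR = 7
MTBF + MTTR = 1230
Ai = 1223 / 1230
Ai = 0.9943

0.9943


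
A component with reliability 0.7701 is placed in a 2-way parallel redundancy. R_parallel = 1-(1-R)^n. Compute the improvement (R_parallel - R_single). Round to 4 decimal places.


R_single = 0.7701, n = 2
1 - R_single = 0.2299
(1 - R_single)^n = 0.2299^2 = 0.0529
R_parallel = 1 - 0.0529 = 0.9471
Improvement = 0.9471 - 0.7701
Improvement = 0.177

0.177


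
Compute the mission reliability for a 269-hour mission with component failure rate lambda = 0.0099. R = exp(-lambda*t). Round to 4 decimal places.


lambda = 0.0099
mission_time = 269
lambda * t = 0.0099 * 269 = 2.6631
R = exp(-2.6631)
R = 0.0697

0.0697


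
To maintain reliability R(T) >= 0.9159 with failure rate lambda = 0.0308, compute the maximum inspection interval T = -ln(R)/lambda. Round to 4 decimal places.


R_target = 0.9159
lambda = 0.0308
-ln(0.9159) = 0.0878
T = 0.0878 / 0.0308
T = 2.8522

2.8522


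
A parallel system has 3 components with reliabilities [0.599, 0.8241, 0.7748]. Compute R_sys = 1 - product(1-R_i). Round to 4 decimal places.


Components: [0.599, 0.8241, 0.7748]
(1 - 0.599) = 0.401, running product = 0.401
(1 - 0.8241) = 0.1759, running product = 0.0705
(1 - 0.7748) = 0.2252, running product = 0.0159
Product of (1-R_i) = 0.0159
R_sys = 1 - 0.0159 = 0.9841

0.9841


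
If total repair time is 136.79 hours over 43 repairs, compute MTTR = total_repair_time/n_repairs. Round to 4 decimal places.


total_repair_time = 136.79
n_repairs = 43
MTTR = 136.79 / 43
MTTR = 3.1812

3.1812


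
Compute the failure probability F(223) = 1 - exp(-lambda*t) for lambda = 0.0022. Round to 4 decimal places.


lambda = 0.0022, t = 223
lambda * t = 0.4906
exp(-0.4906) = 0.6123
F(t) = 1 - 0.6123
F(t) = 0.3877

0.3877


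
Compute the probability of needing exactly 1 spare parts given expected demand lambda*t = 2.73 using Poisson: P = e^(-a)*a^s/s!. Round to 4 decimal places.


a = 2.73, s = 1
e^(-a) = e^(-2.73) = 0.0652
a^s = 2.73^1 = 2.73
s! = 1
P = 0.0652 * 2.73 / 1
P = 0.178

0.178


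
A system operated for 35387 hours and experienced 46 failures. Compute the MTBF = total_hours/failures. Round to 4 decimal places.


total_hours = 35387
failures = 46
MTBF = 35387 / 46
MTBF = 769.2826

769.2826


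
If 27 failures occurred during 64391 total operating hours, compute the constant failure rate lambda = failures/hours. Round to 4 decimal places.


failures = 27
total_hours = 64391
lambda = 27 / 64391
lambda = 0.0004

0.0004


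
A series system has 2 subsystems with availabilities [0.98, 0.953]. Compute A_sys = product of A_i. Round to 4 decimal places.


Subsystems: [0.98, 0.953]
After subsystem 1 (A=0.98): product = 0.98
After subsystem 2 (A=0.953): product = 0.9339
A_sys = 0.9339

0.9339


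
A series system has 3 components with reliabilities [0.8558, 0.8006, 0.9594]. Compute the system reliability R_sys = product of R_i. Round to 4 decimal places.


Components: [0.8558, 0.8006, 0.9594]
After component 1 (R=0.8558): product = 0.8558
After component 2 (R=0.8006): product = 0.6852
After component 3 (R=0.9594): product = 0.6573
R_sys = 0.6573

0.6573


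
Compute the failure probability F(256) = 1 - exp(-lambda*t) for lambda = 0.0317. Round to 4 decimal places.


lambda = 0.0317, t = 256
lambda * t = 8.1152
exp(-8.1152) = 0.0003
F(t) = 1 - 0.0003
F(t) = 0.9997

0.9997


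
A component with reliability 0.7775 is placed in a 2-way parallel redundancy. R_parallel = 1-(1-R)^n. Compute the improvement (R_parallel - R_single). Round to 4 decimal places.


R_single = 0.7775, n = 2
1 - R_single = 0.2225
(1 - R_single)^n = 0.2225^2 = 0.0495
R_parallel = 1 - 0.0495 = 0.9505
Improvement = 0.9505 - 0.7775
Improvement = 0.173

0.173


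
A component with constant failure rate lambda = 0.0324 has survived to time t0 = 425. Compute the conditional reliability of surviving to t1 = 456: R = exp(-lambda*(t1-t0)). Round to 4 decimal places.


lambda = 0.0324
t0 = 425, t1 = 456
t1 - t0 = 31
lambda * (t1-t0) = 0.0324 * 31 = 1.0044
R = exp(-1.0044)
R = 0.3663

0.3663


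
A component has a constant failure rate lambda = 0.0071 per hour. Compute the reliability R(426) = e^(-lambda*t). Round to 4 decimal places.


lambda = 0.0071
t = 426
lambda * t = 3.0246
R(t) = e^(-3.0246)
R(t) = 0.0486

0.0486


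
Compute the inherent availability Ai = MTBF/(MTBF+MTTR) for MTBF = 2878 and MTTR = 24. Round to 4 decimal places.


MTBF = 2878
MTTR = 24
MTBF + MTTR = 2902
Ai = 2878 / 2902
Ai = 0.9917

0.9917


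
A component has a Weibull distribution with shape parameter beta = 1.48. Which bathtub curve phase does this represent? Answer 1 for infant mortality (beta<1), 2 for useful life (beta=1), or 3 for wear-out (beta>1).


beta = 1.48
Compare beta to 1:
beta < 1 => infant mortality (phase 1)
beta = 1 => useful life (phase 2)
beta > 1 => wear-out (phase 3)
Since beta = 1.48, this is wear-out (increasing failure rate)
Phase = 3

3


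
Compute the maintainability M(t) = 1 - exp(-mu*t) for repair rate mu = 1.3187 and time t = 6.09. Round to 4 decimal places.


mu = 1.3187, t = 6.09
mu * t = 1.3187 * 6.09 = 8.0309
exp(-8.0309) = 0.0003
M(t) = 1 - 0.0003
M(t) = 0.9997

0.9997


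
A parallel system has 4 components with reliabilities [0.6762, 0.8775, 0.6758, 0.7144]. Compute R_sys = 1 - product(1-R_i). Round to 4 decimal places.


Components: [0.6762, 0.8775, 0.6758, 0.7144]
(1 - 0.6762) = 0.3238, running product = 0.3238
(1 - 0.8775) = 0.1225, running product = 0.0397
(1 - 0.6758) = 0.3242, running product = 0.0129
(1 - 0.7144) = 0.2856, running product = 0.0037
Product of (1-R_i) = 0.0037
R_sys = 1 - 0.0037 = 0.9963

0.9963


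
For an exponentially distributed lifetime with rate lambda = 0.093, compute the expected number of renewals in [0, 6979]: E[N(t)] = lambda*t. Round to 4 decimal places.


lambda = 0.093
t = 6979
E[N(t)] = lambda * t
E[N(t)] = 0.093 * 6979
E[N(t)] = 649.047

649.047


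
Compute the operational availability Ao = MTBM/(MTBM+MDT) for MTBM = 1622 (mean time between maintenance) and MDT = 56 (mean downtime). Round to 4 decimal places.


MTBM = 1622
MDT = 56
MTBM + MDT = 1678
Ao = 1622 / 1678
Ao = 0.9666

0.9666


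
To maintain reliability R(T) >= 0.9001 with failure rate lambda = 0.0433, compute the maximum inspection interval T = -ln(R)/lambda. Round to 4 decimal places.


R_target = 0.9001
lambda = 0.0433
-ln(0.9001) = 0.1052
T = 0.1052 / 0.0433
T = 2.4307

2.4307


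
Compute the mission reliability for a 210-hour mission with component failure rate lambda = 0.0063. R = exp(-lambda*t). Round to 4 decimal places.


lambda = 0.0063
mission_time = 210
lambda * t = 0.0063 * 210 = 1.323
R = exp(-1.323)
R = 0.2663

0.2663


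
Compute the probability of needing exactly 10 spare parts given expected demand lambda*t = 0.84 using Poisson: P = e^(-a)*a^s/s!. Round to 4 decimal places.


a = 0.84, s = 10
e^(-a) = e^(-0.84) = 0.4317
a^s = 0.84^10 = 0.1749
s! = 3628800
P = 0.4317 * 0.1749 / 3628800
P = 0.0

0.0


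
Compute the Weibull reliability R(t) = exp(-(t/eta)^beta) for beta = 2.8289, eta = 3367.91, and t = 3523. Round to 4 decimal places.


beta = 2.8289, eta = 3367.91, t = 3523
t/eta = 3523 / 3367.91 = 1.046
(t/eta)^beta = 1.046^2.8289 = 1.1358
R(t) = exp(-1.1358)
R(t) = 0.3212

0.3212


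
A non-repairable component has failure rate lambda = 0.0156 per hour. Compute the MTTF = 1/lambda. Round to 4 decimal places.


lambda = 0.0156
MTTF = 1 / 0.0156
MTTF = 64.1026

64.1026


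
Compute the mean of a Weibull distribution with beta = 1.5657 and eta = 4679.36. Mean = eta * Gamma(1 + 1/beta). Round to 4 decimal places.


beta = 1.5657, eta = 4679.36
1/beta = 0.6387
1 + 1/beta = 1.6387
Gamma(1.6387) = 0.8985
Mean = 4679.36 * 0.8985
Mean = 4204.1935

4204.1935
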